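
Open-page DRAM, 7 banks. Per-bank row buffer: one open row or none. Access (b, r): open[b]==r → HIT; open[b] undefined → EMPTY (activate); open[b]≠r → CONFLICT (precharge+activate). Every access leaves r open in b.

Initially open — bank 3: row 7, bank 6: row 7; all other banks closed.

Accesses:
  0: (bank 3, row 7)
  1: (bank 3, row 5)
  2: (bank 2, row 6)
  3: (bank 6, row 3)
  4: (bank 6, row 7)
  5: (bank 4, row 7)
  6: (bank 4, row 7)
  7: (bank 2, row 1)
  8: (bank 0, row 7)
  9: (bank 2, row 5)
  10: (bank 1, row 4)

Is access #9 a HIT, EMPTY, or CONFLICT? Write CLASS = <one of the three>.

CLASS = CONFLICT

0: bank 3 row 7 — prev 7 → HIT
1: bank 3 row 5 — prev 7 → CONFLICT
2: bank 2 row 6 — prev None → EMPTY
3: bank 6 row 3 — prev 7 → CONFLICT
4: bank 6 row 7 — prev 3 → CONFLICT
5: bank 4 row 7 — prev None → EMPTY
6: bank 4 row 7 — prev 7 → HIT
7: bank 2 row 1 — prev 6 → CONFLICT
8: bank 0 row 7 — prev None → EMPTY
9: bank 2 row 5 — prev 1 → CONFLICT
10: bank 1 row 4 — prev None → EMPTY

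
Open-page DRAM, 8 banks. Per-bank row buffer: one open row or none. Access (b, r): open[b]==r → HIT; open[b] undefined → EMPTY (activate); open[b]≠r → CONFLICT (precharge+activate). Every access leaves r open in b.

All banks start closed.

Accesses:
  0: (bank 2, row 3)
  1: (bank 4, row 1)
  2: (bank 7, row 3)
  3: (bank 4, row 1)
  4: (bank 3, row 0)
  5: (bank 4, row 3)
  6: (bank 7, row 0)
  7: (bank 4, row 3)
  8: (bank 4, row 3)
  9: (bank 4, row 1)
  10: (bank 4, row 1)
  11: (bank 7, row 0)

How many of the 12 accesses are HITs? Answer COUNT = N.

COUNT = 5

  [0] b2 r3: no row ⇒ E
  [1] b4 r1: no row ⇒ E
  [2] b7 r3: no row ⇒ E
  [3] b4 r1: had r1 ⇒ H
  [4] b3 r0: no row ⇒ E
  [5] b4 r3: had r1 ⇒ C
  [6] b7 r0: had r3 ⇒ C
  [7] b4 r3: had r3 ⇒ H
  [8] b4 r3: had r3 ⇒ H
  [9] b4 r1: had r3 ⇒ C
  [10] b4 r1: had r1 ⇒ H
  [11] b7 r0: had r0 ⇒ H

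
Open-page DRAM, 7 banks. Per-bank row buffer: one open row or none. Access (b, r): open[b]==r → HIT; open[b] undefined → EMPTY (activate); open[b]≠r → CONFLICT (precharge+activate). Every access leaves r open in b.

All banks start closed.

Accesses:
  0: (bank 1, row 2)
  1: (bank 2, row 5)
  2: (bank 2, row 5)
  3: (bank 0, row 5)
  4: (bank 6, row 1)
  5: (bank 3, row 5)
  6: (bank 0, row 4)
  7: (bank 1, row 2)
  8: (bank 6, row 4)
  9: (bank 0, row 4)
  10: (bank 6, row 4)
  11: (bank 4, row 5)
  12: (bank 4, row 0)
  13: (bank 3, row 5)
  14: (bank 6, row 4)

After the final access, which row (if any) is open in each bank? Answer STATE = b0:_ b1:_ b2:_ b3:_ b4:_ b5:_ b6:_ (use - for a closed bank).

#0 (1,2) E
#1 (2,5) E
#2 (2,5) H  (was 5)
#3 (0,5) E
#4 (6,1) E
#5 (3,5) E
#6 (0,4) C  (was 5)
#7 (1,2) H  (was 2)
#8 (6,4) C  (was 1)
#9 (0,4) H  (was 4)
#10 (6,4) H  (was 4)
#11 (4,5) E
#12 (4,0) C  (was 5)
#13 (3,5) H  (was 5)
#14 (6,4) H  (was 4)

STATE = b0:4 b1:2 b2:5 b3:5 b4:0 b5:- b6:4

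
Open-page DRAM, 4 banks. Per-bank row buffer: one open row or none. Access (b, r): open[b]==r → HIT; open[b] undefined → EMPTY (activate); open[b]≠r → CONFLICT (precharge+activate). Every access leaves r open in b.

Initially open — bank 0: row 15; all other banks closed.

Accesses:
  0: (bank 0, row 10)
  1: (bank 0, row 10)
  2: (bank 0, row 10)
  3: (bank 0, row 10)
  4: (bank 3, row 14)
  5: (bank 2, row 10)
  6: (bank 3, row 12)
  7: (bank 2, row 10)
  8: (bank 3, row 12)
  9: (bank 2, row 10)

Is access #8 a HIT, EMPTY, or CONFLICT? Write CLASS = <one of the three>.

#0 (0,10) C  (was 15)
#1 (0,10) H  (was 10)
#2 (0,10) H  (was 10)
#3 (0,10) H  (was 10)
#4 (3,14) E
#5 (2,10) E
#6 (3,12) C  (was 14)
#7 (2,10) H  (was 10)
#8 (3,12) H  (was 12)
#9 (2,10) H  (was 10)

CLASS = HIT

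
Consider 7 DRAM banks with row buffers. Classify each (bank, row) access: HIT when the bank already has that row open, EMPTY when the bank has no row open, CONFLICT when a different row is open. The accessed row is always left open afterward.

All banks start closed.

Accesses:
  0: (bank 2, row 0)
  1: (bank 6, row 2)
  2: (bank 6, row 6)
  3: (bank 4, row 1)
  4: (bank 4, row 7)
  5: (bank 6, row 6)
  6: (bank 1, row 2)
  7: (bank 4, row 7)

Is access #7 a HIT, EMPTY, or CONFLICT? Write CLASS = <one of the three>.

CLASS = HIT

#0 (2,0) E
#1 (6,2) E
#2 (6,6) C  (was 2)
#3 (4,1) E
#4 (4,7) C  (was 1)
#5 (6,6) H  (was 6)
#6 (1,2) E
#7 (4,7) H  (was 7)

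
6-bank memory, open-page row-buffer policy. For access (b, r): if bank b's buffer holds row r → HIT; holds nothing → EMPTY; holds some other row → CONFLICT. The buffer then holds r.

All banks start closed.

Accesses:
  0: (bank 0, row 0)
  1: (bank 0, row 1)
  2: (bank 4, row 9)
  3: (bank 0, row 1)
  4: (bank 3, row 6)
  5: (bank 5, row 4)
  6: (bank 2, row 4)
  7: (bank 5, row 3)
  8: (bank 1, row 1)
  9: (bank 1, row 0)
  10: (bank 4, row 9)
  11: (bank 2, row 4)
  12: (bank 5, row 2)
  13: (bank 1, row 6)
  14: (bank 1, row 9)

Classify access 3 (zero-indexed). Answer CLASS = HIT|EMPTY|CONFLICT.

CLASS = HIT

0: bank 0 row 0 — prev None → EMPTY
1: bank 0 row 1 — prev 0 → CONFLICT
2: bank 4 row 9 — prev None → EMPTY
3: bank 0 row 1 — prev 1 → HIT
4: bank 3 row 6 — prev None → EMPTY
5: bank 5 row 4 — prev None → EMPTY
6: bank 2 row 4 — prev None → EMPTY
7: bank 5 row 3 — prev 4 → CONFLICT
8: bank 1 row 1 — prev None → EMPTY
9: bank 1 row 0 — prev 1 → CONFLICT
10: bank 4 row 9 — prev 9 → HIT
11: bank 2 row 4 — prev 4 → HIT
12: bank 5 row 2 — prev 3 → CONFLICT
13: bank 1 row 6 — prev 0 → CONFLICT
14: bank 1 row 9 — prev 6 → CONFLICT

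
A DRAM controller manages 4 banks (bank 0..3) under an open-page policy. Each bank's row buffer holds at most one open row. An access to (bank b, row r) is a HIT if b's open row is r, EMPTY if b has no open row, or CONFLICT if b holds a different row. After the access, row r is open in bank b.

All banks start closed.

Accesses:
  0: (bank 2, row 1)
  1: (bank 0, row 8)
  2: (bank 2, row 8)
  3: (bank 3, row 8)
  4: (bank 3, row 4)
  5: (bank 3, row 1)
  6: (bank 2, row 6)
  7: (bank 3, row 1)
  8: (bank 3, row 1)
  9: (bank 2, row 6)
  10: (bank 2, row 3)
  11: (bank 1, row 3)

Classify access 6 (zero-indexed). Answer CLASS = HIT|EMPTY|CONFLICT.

CLASS = CONFLICT

step 0: bank2 None->1 [EMPTY]
step 1: bank0 None->8 [EMPTY]
step 2: bank2 1->8 [CONFLICT]
step 3: bank3 None->8 [EMPTY]
step 4: bank3 8->4 [CONFLICT]
step 5: bank3 4->1 [CONFLICT]
step 6: bank2 8->6 [CONFLICT]
step 7: bank3 1->1 [HIT]
step 8: bank3 1->1 [HIT]
step 9: bank2 6->6 [HIT]
step 10: bank2 6->3 [CONFLICT]
step 11: bank1 None->3 [EMPTY]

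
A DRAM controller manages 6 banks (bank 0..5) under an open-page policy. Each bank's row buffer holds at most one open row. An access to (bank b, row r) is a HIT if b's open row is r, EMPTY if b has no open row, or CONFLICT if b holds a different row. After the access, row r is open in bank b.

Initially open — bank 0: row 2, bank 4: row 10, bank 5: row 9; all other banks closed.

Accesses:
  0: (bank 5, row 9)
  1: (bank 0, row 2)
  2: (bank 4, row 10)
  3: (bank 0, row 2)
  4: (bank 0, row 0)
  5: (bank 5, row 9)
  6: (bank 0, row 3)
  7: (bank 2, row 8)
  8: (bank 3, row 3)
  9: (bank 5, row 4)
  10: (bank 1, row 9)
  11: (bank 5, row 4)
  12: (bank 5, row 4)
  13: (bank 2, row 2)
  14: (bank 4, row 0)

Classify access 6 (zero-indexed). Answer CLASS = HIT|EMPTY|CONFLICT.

0: bank 5 row 9 — prev 9 → HIT
1: bank 0 row 2 — prev 2 → HIT
2: bank 4 row 10 — prev 10 → HIT
3: bank 0 row 2 — prev 2 → HIT
4: bank 0 row 0 — prev 2 → CONFLICT
5: bank 5 row 9 — prev 9 → HIT
6: bank 0 row 3 — prev 0 → CONFLICT
7: bank 2 row 8 — prev None → EMPTY
8: bank 3 row 3 — prev None → EMPTY
9: bank 5 row 4 — prev 9 → CONFLICT
10: bank 1 row 9 — prev None → EMPTY
11: bank 5 row 4 — prev 4 → HIT
12: bank 5 row 4 — prev 4 → HIT
13: bank 2 row 2 — prev 8 → CONFLICT
14: bank 4 row 0 — prev 10 → CONFLICT

CLASS = CONFLICT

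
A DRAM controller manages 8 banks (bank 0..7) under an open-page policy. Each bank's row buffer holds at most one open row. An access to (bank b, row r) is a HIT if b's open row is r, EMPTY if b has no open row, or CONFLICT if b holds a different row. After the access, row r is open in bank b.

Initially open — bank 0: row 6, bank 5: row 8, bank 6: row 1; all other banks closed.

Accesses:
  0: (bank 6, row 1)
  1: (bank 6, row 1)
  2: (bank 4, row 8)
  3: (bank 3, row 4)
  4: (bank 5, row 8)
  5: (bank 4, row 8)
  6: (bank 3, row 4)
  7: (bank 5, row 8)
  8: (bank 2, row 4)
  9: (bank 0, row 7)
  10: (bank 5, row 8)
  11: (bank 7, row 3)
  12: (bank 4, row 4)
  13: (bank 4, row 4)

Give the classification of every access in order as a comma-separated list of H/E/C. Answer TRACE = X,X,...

TRACE = H,H,E,E,H,H,H,H,E,C,H,E,C,H

#0 (6,1) H  (was 1)
#1 (6,1) H  (was 1)
#2 (4,8) E
#3 (3,4) E
#4 (5,8) H  (was 8)
#5 (4,8) H  (was 8)
#6 (3,4) H  (was 4)
#7 (5,8) H  (was 8)
#8 (2,4) E
#9 (0,7) C  (was 6)
#10 (5,8) H  (was 8)
#11 (7,3) E
#12 (4,4) C  (was 8)
#13 (4,4) H  (was 4)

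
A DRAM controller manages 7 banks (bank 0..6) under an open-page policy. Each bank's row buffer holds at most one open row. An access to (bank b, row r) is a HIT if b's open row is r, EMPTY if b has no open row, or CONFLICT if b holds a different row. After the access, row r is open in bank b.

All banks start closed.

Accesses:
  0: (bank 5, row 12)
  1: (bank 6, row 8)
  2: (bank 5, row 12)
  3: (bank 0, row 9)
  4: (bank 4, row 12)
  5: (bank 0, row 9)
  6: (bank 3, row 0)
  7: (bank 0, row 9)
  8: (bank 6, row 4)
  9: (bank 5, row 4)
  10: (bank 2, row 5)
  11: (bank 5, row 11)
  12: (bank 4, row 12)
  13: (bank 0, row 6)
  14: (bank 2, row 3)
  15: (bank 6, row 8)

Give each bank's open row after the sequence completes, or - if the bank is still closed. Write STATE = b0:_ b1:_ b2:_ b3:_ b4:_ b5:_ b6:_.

STATE = b0:6 b1:- b2:3 b3:0 b4:12 b5:11 b6:8

#0 (5,12) E
#1 (6,8) E
#2 (5,12) H  (was 12)
#3 (0,9) E
#4 (4,12) E
#5 (0,9) H  (was 9)
#6 (3,0) E
#7 (0,9) H  (was 9)
#8 (6,4) C  (was 8)
#9 (5,4) C  (was 12)
#10 (2,5) E
#11 (5,11) C  (was 4)
#12 (4,12) H  (was 12)
#13 (0,6) C  (was 9)
#14 (2,3) C  (was 5)
#15 (6,8) C  (was 4)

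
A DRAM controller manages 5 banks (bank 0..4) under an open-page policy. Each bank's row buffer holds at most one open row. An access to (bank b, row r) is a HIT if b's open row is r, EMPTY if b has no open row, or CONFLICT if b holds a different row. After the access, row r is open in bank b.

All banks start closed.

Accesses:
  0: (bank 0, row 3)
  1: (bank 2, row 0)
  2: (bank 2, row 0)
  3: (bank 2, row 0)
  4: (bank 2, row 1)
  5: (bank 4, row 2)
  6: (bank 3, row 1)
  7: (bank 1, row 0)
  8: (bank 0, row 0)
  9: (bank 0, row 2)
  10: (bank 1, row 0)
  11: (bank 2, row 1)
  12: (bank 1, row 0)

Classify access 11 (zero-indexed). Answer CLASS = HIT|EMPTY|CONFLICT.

CLASS = HIT

step 0: bank0 None->3 [EMPTY]
step 1: bank2 None->0 [EMPTY]
step 2: bank2 0->0 [HIT]
step 3: bank2 0->0 [HIT]
step 4: bank2 0->1 [CONFLICT]
step 5: bank4 None->2 [EMPTY]
step 6: bank3 None->1 [EMPTY]
step 7: bank1 None->0 [EMPTY]
step 8: bank0 3->0 [CONFLICT]
step 9: bank0 0->2 [CONFLICT]
step 10: bank1 0->0 [HIT]
step 11: bank2 1->1 [HIT]
step 12: bank1 0->0 [HIT]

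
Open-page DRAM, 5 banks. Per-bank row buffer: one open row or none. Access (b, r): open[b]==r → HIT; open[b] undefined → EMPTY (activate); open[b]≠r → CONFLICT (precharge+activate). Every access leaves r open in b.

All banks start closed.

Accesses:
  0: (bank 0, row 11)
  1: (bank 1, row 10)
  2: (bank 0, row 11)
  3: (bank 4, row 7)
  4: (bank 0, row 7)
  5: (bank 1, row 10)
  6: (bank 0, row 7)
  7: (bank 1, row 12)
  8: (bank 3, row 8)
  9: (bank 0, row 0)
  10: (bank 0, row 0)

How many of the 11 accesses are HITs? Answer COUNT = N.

COUNT = 4

#0 (0,11) E
#1 (1,10) E
#2 (0,11) H  (was 11)
#3 (4,7) E
#4 (0,7) C  (was 11)
#5 (1,10) H  (was 10)
#6 (0,7) H  (was 7)
#7 (1,12) C  (was 10)
#8 (3,8) E
#9 (0,0) C  (was 7)
#10 (0,0) H  (was 0)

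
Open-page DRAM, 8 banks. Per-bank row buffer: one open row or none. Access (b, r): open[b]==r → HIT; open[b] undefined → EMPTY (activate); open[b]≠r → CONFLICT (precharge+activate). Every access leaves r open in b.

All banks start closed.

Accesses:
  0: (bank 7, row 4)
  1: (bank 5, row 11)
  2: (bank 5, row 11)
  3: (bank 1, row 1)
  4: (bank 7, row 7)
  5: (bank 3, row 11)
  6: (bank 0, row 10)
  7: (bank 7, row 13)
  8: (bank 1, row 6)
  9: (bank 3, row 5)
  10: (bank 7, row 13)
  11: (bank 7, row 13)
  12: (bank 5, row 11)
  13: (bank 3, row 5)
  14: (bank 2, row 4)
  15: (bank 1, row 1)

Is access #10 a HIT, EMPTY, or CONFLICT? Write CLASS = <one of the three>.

#0 (7,4) E
#1 (5,11) E
#2 (5,11) H  (was 11)
#3 (1,1) E
#4 (7,7) C  (was 4)
#5 (3,11) E
#6 (0,10) E
#7 (7,13) C  (was 7)
#8 (1,6) C  (was 1)
#9 (3,5) C  (was 11)
#10 (7,13) H  (was 13)
#11 (7,13) H  (was 13)
#12 (5,11) H  (was 11)
#13 (3,5) H  (was 5)
#14 (2,4) E
#15 (1,1) C  (was 6)

CLASS = HIT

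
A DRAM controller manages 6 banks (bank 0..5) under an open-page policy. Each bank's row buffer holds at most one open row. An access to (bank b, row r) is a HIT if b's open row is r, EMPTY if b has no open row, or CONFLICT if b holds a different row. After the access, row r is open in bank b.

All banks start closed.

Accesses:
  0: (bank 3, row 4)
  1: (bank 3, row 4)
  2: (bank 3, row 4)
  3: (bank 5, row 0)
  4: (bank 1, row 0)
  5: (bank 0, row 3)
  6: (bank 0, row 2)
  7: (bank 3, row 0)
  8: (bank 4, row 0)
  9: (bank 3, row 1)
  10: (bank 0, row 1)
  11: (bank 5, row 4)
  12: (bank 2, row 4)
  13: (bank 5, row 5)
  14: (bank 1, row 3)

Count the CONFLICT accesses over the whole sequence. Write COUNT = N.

0: bank 3 row 4 — prev None → EMPTY
1: bank 3 row 4 — prev 4 → HIT
2: bank 3 row 4 — prev 4 → HIT
3: bank 5 row 0 — prev None → EMPTY
4: bank 1 row 0 — prev None → EMPTY
5: bank 0 row 3 — prev None → EMPTY
6: bank 0 row 2 — prev 3 → CONFLICT
7: bank 3 row 0 — prev 4 → CONFLICT
8: bank 4 row 0 — prev None → EMPTY
9: bank 3 row 1 — prev 0 → CONFLICT
10: bank 0 row 1 — prev 2 → CONFLICT
11: bank 5 row 4 — prev 0 → CONFLICT
12: bank 2 row 4 — prev None → EMPTY
13: bank 5 row 5 — prev 4 → CONFLICT
14: bank 1 row 3 — prev 0 → CONFLICT

COUNT = 7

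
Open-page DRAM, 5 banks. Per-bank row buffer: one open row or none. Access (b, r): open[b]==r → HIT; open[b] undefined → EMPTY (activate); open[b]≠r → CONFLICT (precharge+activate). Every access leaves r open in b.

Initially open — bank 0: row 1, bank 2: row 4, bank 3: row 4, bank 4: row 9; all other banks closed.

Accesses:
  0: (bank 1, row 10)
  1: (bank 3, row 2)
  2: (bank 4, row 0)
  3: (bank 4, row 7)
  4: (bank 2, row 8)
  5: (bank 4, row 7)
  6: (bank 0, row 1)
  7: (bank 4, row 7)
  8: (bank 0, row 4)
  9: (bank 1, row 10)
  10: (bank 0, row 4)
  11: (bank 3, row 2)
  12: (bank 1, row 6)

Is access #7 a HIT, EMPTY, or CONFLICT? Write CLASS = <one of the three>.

CLASS = HIT

  [0] b1 r10: no row ⇒ E
  [1] b3 r2: had r4 ⇒ C
  [2] b4 r0: had r9 ⇒ C
  [3] b4 r7: had r0 ⇒ C
  [4] b2 r8: had r4 ⇒ C
  [5] b4 r7: had r7 ⇒ H
  [6] b0 r1: had r1 ⇒ H
  [7] b4 r7: had r7 ⇒ H
  [8] b0 r4: had r1 ⇒ C
  [9] b1 r10: had r10 ⇒ H
  [10] b0 r4: had r4 ⇒ H
  [11] b3 r2: had r2 ⇒ H
  [12] b1 r6: had r10 ⇒ C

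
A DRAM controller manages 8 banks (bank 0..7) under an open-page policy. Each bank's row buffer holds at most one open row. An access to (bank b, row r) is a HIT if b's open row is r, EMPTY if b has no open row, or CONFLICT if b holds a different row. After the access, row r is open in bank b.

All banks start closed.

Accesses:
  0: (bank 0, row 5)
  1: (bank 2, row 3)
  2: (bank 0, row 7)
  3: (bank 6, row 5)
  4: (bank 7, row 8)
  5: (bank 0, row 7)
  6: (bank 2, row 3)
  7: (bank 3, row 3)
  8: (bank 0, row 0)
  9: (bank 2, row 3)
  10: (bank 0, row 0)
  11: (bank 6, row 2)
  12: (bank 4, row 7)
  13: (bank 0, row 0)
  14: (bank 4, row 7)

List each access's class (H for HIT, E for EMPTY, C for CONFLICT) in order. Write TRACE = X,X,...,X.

step 0: bank0 None->5 [EMPTY]
step 1: bank2 None->3 [EMPTY]
step 2: bank0 5->7 [CONFLICT]
step 3: bank6 None->5 [EMPTY]
step 4: bank7 None->8 [EMPTY]
step 5: bank0 7->7 [HIT]
step 6: bank2 3->3 [HIT]
step 7: bank3 None->3 [EMPTY]
step 8: bank0 7->0 [CONFLICT]
step 9: bank2 3->3 [HIT]
step 10: bank0 0->0 [HIT]
step 11: bank6 5->2 [CONFLICT]
step 12: bank4 None->7 [EMPTY]
step 13: bank0 0->0 [HIT]
step 14: bank4 7->7 [HIT]

TRACE = E,E,C,E,E,H,H,E,C,H,H,C,E,H,H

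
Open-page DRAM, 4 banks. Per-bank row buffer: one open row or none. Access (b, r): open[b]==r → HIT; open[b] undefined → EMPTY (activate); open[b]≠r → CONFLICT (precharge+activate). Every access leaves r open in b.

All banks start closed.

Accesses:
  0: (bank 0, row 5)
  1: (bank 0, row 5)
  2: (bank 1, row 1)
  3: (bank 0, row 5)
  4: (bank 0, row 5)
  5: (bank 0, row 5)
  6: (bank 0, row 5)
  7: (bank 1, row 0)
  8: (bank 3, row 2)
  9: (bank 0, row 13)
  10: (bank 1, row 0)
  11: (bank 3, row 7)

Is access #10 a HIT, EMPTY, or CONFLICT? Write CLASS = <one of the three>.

#0 (0,5) E
#1 (0,5) H  (was 5)
#2 (1,1) E
#3 (0,5) H  (was 5)
#4 (0,5) H  (was 5)
#5 (0,5) H  (was 5)
#6 (0,5) H  (was 5)
#7 (1,0) C  (was 1)
#8 (3,2) E
#9 (0,13) C  (was 5)
#10 (1,0) H  (was 0)
#11 (3,7) C  (was 2)

CLASS = HIT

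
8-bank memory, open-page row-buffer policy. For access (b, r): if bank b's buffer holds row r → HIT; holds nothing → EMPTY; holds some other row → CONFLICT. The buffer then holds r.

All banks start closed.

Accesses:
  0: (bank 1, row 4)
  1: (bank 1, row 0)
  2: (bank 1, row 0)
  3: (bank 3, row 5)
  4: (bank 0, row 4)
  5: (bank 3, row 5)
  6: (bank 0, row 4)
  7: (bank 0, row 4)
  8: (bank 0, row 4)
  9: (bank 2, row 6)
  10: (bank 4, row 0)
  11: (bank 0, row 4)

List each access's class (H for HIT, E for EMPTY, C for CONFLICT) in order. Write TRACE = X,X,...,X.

TRACE = E,C,H,E,E,H,H,H,H,E,E,H

step 0: bank1 None->4 [EMPTY]
step 1: bank1 4->0 [CONFLICT]
step 2: bank1 0->0 [HIT]
step 3: bank3 None->5 [EMPTY]
step 4: bank0 None->4 [EMPTY]
step 5: bank3 5->5 [HIT]
step 6: bank0 4->4 [HIT]
step 7: bank0 4->4 [HIT]
step 8: bank0 4->4 [HIT]
step 9: bank2 None->6 [EMPTY]
step 10: bank4 None->0 [EMPTY]
step 11: bank0 4->4 [HIT]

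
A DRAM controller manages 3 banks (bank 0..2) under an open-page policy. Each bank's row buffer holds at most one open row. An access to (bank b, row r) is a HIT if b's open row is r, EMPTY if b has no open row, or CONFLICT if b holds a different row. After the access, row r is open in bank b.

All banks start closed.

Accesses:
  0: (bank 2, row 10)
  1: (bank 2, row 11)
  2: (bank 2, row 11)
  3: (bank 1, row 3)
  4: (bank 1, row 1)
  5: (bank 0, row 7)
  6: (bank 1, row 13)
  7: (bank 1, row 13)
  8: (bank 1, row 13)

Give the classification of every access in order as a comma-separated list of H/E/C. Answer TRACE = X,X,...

#0 (2,10) E
#1 (2,11) C  (was 10)
#2 (2,11) H  (was 11)
#3 (1,3) E
#4 (1,1) C  (was 3)
#5 (0,7) E
#6 (1,13) C  (was 1)
#7 (1,13) H  (was 13)
#8 (1,13) H  (was 13)

TRACE = E,C,H,E,C,E,C,H,H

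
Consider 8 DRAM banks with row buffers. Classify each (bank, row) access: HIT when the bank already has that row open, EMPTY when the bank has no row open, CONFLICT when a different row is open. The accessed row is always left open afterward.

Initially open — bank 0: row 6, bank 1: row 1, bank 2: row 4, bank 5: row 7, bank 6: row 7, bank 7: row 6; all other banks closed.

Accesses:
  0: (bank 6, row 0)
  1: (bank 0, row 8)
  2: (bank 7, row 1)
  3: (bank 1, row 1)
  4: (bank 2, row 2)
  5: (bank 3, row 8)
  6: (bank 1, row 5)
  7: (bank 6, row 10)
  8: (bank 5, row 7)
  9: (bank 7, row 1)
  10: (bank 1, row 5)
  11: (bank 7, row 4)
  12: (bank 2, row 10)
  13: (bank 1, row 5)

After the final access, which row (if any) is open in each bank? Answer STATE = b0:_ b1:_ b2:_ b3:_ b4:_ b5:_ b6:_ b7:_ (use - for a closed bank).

step 0: bank6 7->0 [CONFLICT]
step 1: bank0 6->8 [CONFLICT]
step 2: bank7 6->1 [CONFLICT]
step 3: bank1 1->1 [HIT]
step 4: bank2 4->2 [CONFLICT]
step 5: bank3 None->8 [EMPTY]
step 6: bank1 1->5 [CONFLICT]
step 7: bank6 0->10 [CONFLICT]
step 8: bank5 7->7 [HIT]
step 9: bank7 1->1 [HIT]
step 10: bank1 5->5 [HIT]
step 11: bank7 1->4 [CONFLICT]
step 12: bank2 2->10 [CONFLICT]
step 13: bank1 5->5 [HIT]

STATE = b0:8 b1:5 b2:10 b3:8 b4:- b5:7 b6:10 b7:4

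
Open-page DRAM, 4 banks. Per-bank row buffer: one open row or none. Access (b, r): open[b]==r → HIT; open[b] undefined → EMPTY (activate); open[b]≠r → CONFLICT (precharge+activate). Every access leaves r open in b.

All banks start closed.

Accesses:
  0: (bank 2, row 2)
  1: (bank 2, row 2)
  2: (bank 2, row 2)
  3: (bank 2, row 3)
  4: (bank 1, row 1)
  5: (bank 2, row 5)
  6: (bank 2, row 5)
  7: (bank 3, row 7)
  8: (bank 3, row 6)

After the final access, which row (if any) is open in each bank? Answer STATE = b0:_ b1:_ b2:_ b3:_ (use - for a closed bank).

#0 (2,2) E
#1 (2,2) H  (was 2)
#2 (2,2) H  (was 2)
#3 (2,3) C  (was 2)
#4 (1,1) E
#5 (2,5) C  (was 3)
#6 (2,5) H  (was 5)
#7 (3,7) E
#8 (3,6) C  (was 7)

STATE = b0:- b1:1 b2:5 b3:6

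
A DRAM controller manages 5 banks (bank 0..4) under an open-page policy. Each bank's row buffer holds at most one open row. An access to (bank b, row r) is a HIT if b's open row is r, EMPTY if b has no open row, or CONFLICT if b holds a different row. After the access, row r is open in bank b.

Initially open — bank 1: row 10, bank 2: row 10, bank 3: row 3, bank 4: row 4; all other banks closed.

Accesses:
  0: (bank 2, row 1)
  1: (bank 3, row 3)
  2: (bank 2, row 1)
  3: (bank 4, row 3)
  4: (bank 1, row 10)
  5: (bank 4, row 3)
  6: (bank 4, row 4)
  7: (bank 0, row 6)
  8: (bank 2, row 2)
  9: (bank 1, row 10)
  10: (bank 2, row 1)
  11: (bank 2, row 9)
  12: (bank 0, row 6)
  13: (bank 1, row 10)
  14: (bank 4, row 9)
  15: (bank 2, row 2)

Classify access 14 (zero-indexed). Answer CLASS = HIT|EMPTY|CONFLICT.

  [0] b2 r1: had r10 ⇒ C
  [1] b3 r3: had r3 ⇒ H
  [2] b2 r1: had r1 ⇒ H
  [3] b4 r3: had r4 ⇒ C
  [4] b1 r10: had r10 ⇒ H
  [5] b4 r3: had r3 ⇒ H
  [6] b4 r4: had r3 ⇒ C
  [7] b0 r6: no row ⇒ E
  [8] b2 r2: had r1 ⇒ C
  [9] b1 r10: had r10 ⇒ H
  [10] b2 r1: had r2 ⇒ C
  [11] b2 r9: had r1 ⇒ C
  [12] b0 r6: had r6 ⇒ H
  [13] b1 r10: had r10 ⇒ H
  [14] b4 r9: had r4 ⇒ C
  [15] b2 r2: had r9 ⇒ C

CLASS = CONFLICT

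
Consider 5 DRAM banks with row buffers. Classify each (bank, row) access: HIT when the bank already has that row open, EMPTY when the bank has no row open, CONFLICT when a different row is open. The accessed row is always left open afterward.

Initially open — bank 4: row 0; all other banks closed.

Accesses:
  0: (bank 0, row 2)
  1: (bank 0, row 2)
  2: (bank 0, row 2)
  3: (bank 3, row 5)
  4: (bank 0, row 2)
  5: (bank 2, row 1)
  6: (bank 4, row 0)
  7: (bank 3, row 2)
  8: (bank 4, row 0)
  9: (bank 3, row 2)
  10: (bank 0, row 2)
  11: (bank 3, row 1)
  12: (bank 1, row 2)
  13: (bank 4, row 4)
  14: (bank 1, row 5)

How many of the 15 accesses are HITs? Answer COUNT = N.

COUNT = 7

step 0: bank0 None->2 [EMPTY]
step 1: bank0 2->2 [HIT]
step 2: bank0 2->2 [HIT]
step 3: bank3 None->5 [EMPTY]
step 4: bank0 2->2 [HIT]
step 5: bank2 None->1 [EMPTY]
step 6: bank4 0->0 [HIT]
step 7: bank3 5->2 [CONFLICT]
step 8: bank4 0->0 [HIT]
step 9: bank3 2->2 [HIT]
step 10: bank0 2->2 [HIT]
step 11: bank3 2->1 [CONFLICT]
step 12: bank1 None->2 [EMPTY]
step 13: bank4 0->4 [CONFLICT]
step 14: bank1 2->5 [CONFLICT]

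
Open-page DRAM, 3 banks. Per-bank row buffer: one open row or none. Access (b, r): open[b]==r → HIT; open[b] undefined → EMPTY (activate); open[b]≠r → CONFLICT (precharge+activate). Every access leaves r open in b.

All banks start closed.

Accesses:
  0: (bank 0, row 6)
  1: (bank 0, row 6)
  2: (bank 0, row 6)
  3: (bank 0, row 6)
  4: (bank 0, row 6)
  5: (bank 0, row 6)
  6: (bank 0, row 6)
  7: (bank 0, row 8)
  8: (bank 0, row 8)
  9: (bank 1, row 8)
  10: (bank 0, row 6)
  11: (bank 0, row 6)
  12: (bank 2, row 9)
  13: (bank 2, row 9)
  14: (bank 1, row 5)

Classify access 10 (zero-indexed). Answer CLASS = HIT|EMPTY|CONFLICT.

CLASS = CONFLICT

step 0: bank0 None->6 [EMPTY]
step 1: bank0 6->6 [HIT]
step 2: bank0 6->6 [HIT]
step 3: bank0 6->6 [HIT]
step 4: bank0 6->6 [HIT]
step 5: bank0 6->6 [HIT]
step 6: bank0 6->6 [HIT]
step 7: bank0 6->8 [CONFLICT]
step 8: bank0 8->8 [HIT]
step 9: bank1 None->8 [EMPTY]
step 10: bank0 8->6 [CONFLICT]
step 11: bank0 6->6 [HIT]
step 12: bank2 None->9 [EMPTY]
step 13: bank2 9->9 [HIT]
step 14: bank1 8->5 [CONFLICT]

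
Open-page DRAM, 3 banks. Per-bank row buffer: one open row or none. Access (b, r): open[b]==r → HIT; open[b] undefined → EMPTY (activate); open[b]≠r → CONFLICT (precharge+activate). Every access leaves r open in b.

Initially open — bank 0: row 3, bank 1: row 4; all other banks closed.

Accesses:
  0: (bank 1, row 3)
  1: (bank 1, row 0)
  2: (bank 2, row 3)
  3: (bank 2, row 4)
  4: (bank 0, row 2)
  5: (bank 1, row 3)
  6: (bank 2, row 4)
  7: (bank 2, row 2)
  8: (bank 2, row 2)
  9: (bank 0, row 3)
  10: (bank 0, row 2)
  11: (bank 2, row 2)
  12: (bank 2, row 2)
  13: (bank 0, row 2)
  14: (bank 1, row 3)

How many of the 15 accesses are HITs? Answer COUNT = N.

  [0] b1 r3: had r4 ⇒ C
  [1] b1 r0: had r3 ⇒ C
  [2] b2 r3: no row ⇒ E
  [3] b2 r4: had r3 ⇒ C
  [4] b0 r2: had r3 ⇒ C
  [5] b1 r3: had r0 ⇒ C
  [6] b2 r4: had r4 ⇒ H
  [7] b2 r2: had r4 ⇒ C
  [8] b2 r2: had r2 ⇒ H
  [9] b0 r3: had r2 ⇒ C
  [10] b0 r2: had r3 ⇒ C
  [11] b2 r2: had r2 ⇒ H
  [12] b2 r2: had r2 ⇒ H
  [13] b0 r2: had r2 ⇒ H
  [14] b1 r3: had r3 ⇒ H

COUNT = 6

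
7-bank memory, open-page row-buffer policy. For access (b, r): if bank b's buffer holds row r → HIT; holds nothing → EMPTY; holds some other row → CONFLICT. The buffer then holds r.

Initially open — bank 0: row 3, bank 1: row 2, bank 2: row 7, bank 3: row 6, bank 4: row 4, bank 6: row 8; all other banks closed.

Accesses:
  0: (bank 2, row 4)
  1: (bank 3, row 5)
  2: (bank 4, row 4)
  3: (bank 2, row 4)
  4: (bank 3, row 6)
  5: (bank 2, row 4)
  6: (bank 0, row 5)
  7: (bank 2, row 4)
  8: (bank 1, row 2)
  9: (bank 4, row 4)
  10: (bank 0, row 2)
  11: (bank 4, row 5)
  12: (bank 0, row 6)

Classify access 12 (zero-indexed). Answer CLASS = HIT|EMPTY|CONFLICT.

CLASS = CONFLICT

#0 (2,4) C  (was 7)
#1 (3,5) C  (was 6)
#2 (4,4) H  (was 4)
#3 (2,4) H  (was 4)
#4 (3,6) C  (was 5)
#5 (2,4) H  (was 4)
#6 (0,5) C  (was 3)
#7 (2,4) H  (was 4)
#8 (1,2) H  (was 2)
#9 (4,4) H  (was 4)
#10 (0,2) C  (was 5)
#11 (4,5) C  (was 4)
#12 (0,6) C  (was 2)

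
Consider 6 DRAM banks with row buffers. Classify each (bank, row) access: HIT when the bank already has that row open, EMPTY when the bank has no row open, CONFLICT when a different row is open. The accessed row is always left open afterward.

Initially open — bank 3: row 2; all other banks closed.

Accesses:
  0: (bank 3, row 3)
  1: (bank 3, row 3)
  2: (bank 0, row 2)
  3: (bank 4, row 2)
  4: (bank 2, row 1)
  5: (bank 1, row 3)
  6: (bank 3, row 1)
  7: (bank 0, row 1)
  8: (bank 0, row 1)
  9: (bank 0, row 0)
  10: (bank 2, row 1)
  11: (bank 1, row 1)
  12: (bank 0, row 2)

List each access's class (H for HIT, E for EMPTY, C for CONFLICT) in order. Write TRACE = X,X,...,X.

step 0: bank3 2->3 [CONFLICT]
step 1: bank3 3->3 [HIT]
step 2: bank0 None->2 [EMPTY]
step 3: bank4 None->2 [EMPTY]
step 4: bank2 None->1 [EMPTY]
step 5: bank1 None->3 [EMPTY]
step 6: bank3 3->1 [CONFLICT]
step 7: bank0 2->1 [CONFLICT]
step 8: bank0 1->1 [HIT]
step 9: bank0 1->0 [CONFLICT]
step 10: bank2 1->1 [HIT]
step 11: bank1 3->1 [CONFLICT]
step 12: bank0 0->2 [CONFLICT]

TRACE = C,H,E,E,E,E,C,C,H,C,H,C,C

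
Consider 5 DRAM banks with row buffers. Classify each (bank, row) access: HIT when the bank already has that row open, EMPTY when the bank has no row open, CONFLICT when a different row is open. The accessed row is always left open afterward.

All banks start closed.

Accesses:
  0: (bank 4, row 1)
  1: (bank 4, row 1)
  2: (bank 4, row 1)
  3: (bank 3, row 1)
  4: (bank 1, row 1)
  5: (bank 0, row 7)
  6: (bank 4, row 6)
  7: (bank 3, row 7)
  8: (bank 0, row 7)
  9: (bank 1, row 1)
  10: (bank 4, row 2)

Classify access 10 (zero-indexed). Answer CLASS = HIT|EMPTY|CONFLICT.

0: bank 4 row 1 — prev None → EMPTY
1: bank 4 row 1 — prev 1 → HIT
2: bank 4 row 1 — prev 1 → HIT
3: bank 3 row 1 — prev None → EMPTY
4: bank 1 row 1 — prev None → EMPTY
5: bank 0 row 7 — prev None → EMPTY
6: bank 4 row 6 — prev 1 → CONFLICT
7: bank 3 row 7 — prev 1 → CONFLICT
8: bank 0 row 7 — prev 7 → HIT
9: bank 1 row 1 — prev 1 → HIT
10: bank 4 row 2 — prev 6 → CONFLICT

CLASS = CONFLICT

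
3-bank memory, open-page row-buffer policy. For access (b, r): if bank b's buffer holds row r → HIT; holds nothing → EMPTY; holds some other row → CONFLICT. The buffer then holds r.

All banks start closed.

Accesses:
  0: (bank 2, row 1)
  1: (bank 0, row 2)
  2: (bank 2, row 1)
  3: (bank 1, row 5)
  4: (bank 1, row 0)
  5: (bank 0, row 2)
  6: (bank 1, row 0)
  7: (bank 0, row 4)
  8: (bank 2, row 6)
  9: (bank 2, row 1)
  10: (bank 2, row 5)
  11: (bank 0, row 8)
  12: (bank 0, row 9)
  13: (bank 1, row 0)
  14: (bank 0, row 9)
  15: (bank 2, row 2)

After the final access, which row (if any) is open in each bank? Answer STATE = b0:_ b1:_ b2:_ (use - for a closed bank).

STATE = b0:9 b1:0 b2:2

step 0: bank2 None->1 [EMPTY]
step 1: bank0 None->2 [EMPTY]
step 2: bank2 1->1 [HIT]
step 3: bank1 None->5 [EMPTY]
step 4: bank1 5->0 [CONFLICT]
step 5: bank0 2->2 [HIT]
step 6: bank1 0->0 [HIT]
step 7: bank0 2->4 [CONFLICT]
step 8: bank2 1->6 [CONFLICT]
step 9: bank2 6->1 [CONFLICT]
step 10: bank2 1->5 [CONFLICT]
step 11: bank0 4->8 [CONFLICT]
step 12: bank0 8->9 [CONFLICT]
step 13: bank1 0->0 [HIT]
step 14: bank0 9->9 [HIT]
step 15: bank2 5->2 [CONFLICT]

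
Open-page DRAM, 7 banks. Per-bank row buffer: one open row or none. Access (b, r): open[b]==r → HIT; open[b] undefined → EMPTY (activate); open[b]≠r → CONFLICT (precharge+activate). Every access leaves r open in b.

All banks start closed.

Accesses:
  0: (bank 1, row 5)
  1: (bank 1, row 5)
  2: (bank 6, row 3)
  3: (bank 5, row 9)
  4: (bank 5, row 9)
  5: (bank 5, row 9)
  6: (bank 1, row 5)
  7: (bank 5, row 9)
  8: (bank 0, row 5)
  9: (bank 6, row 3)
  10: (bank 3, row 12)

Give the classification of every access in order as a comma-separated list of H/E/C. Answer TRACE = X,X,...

TRACE = E,H,E,E,H,H,H,H,E,H,E

0: bank 1 row 5 — prev None → EMPTY
1: bank 1 row 5 — prev 5 → HIT
2: bank 6 row 3 — prev None → EMPTY
3: bank 5 row 9 — prev None → EMPTY
4: bank 5 row 9 — prev 9 → HIT
5: bank 5 row 9 — prev 9 → HIT
6: bank 1 row 5 — prev 5 → HIT
7: bank 5 row 9 — prev 9 → HIT
8: bank 0 row 5 — prev None → EMPTY
9: bank 6 row 3 — prev 3 → HIT
10: bank 3 row 12 — prev None → EMPTY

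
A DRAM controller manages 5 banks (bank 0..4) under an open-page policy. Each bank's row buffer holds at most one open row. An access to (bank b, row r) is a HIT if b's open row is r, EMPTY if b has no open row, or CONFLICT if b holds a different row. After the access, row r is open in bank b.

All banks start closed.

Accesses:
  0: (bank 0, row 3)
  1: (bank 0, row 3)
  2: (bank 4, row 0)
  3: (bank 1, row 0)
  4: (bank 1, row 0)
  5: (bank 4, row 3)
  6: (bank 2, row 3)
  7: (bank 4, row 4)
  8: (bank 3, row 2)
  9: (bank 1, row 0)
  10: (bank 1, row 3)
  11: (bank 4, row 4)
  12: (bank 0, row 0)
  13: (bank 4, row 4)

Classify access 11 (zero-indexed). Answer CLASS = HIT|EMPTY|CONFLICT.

0: bank 0 row 3 — prev None → EMPTY
1: bank 0 row 3 — prev 3 → HIT
2: bank 4 row 0 — prev None → EMPTY
3: bank 1 row 0 — prev None → EMPTY
4: bank 1 row 0 — prev 0 → HIT
5: bank 4 row 3 — prev 0 → CONFLICT
6: bank 2 row 3 — prev None → EMPTY
7: bank 4 row 4 — prev 3 → CONFLICT
8: bank 3 row 2 — prev None → EMPTY
9: bank 1 row 0 — prev 0 → HIT
10: bank 1 row 3 — prev 0 → CONFLICT
11: bank 4 row 4 — prev 4 → HIT
12: bank 0 row 0 — prev 3 → CONFLICT
13: bank 4 row 4 — prev 4 → HIT

CLASS = HIT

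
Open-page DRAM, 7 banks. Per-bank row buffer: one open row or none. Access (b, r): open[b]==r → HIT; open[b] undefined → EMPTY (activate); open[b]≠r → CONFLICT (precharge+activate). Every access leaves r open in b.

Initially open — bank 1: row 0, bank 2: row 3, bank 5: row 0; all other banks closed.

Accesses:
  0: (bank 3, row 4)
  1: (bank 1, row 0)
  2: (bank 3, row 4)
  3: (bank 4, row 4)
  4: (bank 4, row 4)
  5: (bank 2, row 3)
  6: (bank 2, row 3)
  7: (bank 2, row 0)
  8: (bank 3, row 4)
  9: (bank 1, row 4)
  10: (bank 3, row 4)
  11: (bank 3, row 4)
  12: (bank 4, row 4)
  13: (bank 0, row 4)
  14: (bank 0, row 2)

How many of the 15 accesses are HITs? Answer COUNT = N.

COUNT = 9

#0 (3,4) E
#1 (1,0) H  (was 0)
#2 (3,4) H  (was 4)
#3 (4,4) E
#4 (4,4) H  (was 4)
#5 (2,3) H  (was 3)
#6 (2,3) H  (was 3)
#7 (2,0) C  (was 3)
#8 (3,4) H  (was 4)
#9 (1,4) C  (was 0)
#10 (3,4) H  (was 4)
#11 (3,4) H  (was 4)
#12 (4,4) H  (was 4)
#13 (0,4) E
#14 (0,2) C  (was 4)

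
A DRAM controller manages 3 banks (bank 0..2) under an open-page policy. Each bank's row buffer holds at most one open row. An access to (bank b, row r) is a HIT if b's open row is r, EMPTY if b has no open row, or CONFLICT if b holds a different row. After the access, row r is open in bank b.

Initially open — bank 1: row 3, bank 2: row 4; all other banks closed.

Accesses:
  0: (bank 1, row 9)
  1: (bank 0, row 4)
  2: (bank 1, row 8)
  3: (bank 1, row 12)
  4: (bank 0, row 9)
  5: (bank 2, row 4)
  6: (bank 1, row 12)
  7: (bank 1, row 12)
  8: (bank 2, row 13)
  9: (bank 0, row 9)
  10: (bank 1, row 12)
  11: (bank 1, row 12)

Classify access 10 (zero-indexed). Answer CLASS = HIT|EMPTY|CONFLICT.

#0 (1,9) C  (was 3)
#1 (0,4) E
#2 (1,8) C  (was 9)
#3 (1,12) C  (was 8)
#4 (0,9) C  (was 4)
#5 (2,4) H  (was 4)
#6 (1,12) H  (was 12)
#7 (1,12) H  (was 12)
#8 (2,13) C  (was 4)
#9 (0,9) H  (was 9)
#10 (1,12) H  (was 12)
#11 (1,12) H  (was 12)

CLASS = HIT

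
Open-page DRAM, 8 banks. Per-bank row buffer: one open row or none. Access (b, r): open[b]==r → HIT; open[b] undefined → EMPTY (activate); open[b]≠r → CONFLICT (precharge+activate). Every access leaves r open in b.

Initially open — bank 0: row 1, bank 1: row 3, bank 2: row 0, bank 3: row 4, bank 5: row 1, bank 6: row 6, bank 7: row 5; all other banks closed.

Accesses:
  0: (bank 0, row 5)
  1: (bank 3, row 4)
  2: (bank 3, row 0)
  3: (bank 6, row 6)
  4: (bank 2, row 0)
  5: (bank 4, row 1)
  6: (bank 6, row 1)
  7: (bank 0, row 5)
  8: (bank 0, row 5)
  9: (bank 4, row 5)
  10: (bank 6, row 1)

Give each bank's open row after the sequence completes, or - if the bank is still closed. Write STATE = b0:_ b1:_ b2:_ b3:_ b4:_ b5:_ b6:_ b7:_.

STATE = b0:5 b1:3 b2:0 b3:0 b4:5 b5:1 b6:1 b7:5

step 0: bank0 1->5 [CONFLICT]
step 1: bank3 4->4 [HIT]
step 2: bank3 4->0 [CONFLICT]
step 3: bank6 6->6 [HIT]
step 4: bank2 0->0 [HIT]
step 5: bank4 None->1 [EMPTY]
step 6: bank6 6->1 [CONFLICT]
step 7: bank0 5->5 [HIT]
step 8: bank0 5->5 [HIT]
step 9: bank4 1->5 [CONFLICT]
step 10: bank6 1->1 [HIT]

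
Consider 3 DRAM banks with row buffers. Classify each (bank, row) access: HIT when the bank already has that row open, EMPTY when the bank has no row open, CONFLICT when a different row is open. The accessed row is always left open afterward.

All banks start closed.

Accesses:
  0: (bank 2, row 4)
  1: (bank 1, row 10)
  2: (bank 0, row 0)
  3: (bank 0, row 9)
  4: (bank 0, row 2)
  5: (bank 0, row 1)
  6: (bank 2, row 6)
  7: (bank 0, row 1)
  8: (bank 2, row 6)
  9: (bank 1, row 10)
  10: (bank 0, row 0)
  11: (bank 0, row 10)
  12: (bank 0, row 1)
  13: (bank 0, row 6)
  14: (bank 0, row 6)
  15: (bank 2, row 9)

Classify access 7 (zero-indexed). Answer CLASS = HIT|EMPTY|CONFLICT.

CLASS = HIT

0: bank 2 row 4 — prev None → EMPTY
1: bank 1 row 10 — prev None → EMPTY
2: bank 0 row 0 — prev None → EMPTY
3: bank 0 row 9 — prev 0 → CONFLICT
4: bank 0 row 2 — prev 9 → CONFLICT
5: bank 0 row 1 — prev 2 → CONFLICT
6: bank 2 row 6 — prev 4 → CONFLICT
7: bank 0 row 1 — prev 1 → HIT
8: bank 2 row 6 — prev 6 → HIT
9: bank 1 row 10 — prev 10 → HIT
10: bank 0 row 0 — prev 1 → CONFLICT
11: bank 0 row 10 — prev 0 → CONFLICT
12: bank 0 row 1 — prev 10 → CONFLICT
13: bank 0 row 6 — prev 1 → CONFLICT
14: bank 0 row 6 — prev 6 → HIT
15: bank 2 row 9 — prev 6 → CONFLICT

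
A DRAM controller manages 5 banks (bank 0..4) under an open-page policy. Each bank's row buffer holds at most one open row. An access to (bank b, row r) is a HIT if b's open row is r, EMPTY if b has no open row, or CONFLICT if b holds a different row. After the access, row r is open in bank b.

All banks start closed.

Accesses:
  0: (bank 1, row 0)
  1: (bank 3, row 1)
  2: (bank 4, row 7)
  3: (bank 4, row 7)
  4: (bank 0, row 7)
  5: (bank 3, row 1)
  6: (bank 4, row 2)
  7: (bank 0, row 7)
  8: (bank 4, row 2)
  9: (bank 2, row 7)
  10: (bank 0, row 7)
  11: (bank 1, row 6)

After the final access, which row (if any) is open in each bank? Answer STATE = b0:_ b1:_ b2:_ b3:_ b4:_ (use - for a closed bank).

  [0] b1 r0: no row ⇒ E
  [1] b3 r1: no row ⇒ E
  [2] b4 r7: no row ⇒ E
  [3] b4 r7: had r7 ⇒ H
  [4] b0 r7: no row ⇒ E
  [5] b3 r1: had r1 ⇒ H
  [6] b4 r2: had r7 ⇒ C
  [7] b0 r7: had r7 ⇒ H
  [8] b4 r2: had r2 ⇒ H
  [9] b2 r7: no row ⇒ E
  [10] b0 r7: had r7 ⇒ H
  [11] b1 r6: had r0 ⇒ C

STATE = b0:7 b1:6 b2:7 b3:1 b4:2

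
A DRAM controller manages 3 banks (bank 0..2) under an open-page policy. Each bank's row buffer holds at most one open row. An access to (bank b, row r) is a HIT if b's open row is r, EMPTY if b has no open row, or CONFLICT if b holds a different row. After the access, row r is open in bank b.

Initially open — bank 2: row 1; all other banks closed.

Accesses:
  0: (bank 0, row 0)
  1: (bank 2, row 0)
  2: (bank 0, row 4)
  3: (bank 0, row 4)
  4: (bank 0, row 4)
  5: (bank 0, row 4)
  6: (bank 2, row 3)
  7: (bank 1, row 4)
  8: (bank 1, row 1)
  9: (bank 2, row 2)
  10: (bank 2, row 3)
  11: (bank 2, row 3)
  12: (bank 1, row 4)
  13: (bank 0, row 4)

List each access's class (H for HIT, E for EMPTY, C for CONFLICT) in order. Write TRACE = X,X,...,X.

TRACE = E,C,C,H,H,H,C,E,C,C,C,H,C,H

#0 (0,0) E
#1 (2,0) C  (was 1)
#2 (0,4) C  (was 0)
#3 (0,4) H  (was 4)
#4 (0,4) H  (was 4)
#5 (0,4) H  (was 4)
#6 (2,3) C  (was 0)
#7 (1,4) E
#8 (1,1) C  (was 4)
#9 (2,2) C  (was 3)
#10 (2,3) C  (was 2)
#11 (2,3) H  (was 3)
#12 (1,4) C  (was 1)
#13 (0,4) H  (was 4)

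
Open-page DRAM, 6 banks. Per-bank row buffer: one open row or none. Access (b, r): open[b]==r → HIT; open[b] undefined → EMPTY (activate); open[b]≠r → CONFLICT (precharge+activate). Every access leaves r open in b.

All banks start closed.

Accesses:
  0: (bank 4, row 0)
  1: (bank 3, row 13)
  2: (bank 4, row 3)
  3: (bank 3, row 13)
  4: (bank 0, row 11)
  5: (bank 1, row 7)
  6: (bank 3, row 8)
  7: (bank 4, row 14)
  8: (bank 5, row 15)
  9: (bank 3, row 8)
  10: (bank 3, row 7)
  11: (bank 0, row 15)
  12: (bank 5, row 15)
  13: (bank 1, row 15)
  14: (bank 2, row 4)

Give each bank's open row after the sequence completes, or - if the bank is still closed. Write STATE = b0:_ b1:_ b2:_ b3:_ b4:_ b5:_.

STATE = b0:15 b1:15 b2:4 b3:7 b4:14 b5:15

  [0] b4 r0: no row ⇒ E
  [1] b3 r13: no row ⇒ E
  [2] b4 r3: had r0 ⇒ C
  [3] b3 r13: had r13 ⇒ H
  [4] b0 r11: no row ⇒ E
  [5] b1 r7: no row ⇒ E
  [6] b3 r8: had r13 ⇒ C
  [7] b4 r14: had r3 ⇒ C
  [8] b5 r15: no row ⇒ E
  [9] b3 r8: had r8 ⇒ H
  [10] b3 r7: had r8 ⇒ C
  [11] b0 r15: had r11 ⇒ C
  [12] b5 r15: had r15 ⇒ H
  [13] b1 r15: had r7 ⇒ C
  [14] b2 r4: no row ⇒ E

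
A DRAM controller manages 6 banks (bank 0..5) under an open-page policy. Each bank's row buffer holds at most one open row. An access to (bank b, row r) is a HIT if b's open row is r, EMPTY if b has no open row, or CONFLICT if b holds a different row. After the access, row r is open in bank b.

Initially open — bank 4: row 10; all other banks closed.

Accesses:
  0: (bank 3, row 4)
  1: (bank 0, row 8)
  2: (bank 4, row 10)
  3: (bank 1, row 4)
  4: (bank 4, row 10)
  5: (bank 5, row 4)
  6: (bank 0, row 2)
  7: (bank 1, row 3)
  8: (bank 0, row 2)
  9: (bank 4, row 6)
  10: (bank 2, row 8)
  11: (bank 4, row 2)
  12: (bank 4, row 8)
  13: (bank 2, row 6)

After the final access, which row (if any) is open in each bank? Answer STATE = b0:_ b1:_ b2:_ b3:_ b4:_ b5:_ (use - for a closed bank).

step 0: bank3 None->4 [EMPTY]
step 1: bank0 None->8 [EMPTY]
step 2: bank4 10->10 [HIT]
step 3: bank1 None->4 [EMPTY]
step 4: bank4 10->10 [HIT]
step 5: bank5 None->4 [EMPTY]
step 6: bank0 8->2 [CONFLICT]
step 7: bank1 4->3 [CONFLICT]
step 8: bank0 2->2 [HIT]
step 9: bank4 10->6 [CONFLICT]
step 10: bank2 None->8 [EMPTY]
step 11: bank4 6->2 [CONFLICT]
step 12: bank4 2->8 [CONFLICT]
step 13: bank2 8->6 [CONFLICT]

STATE = b0:2 b1:3 b2:6 b3:4 b4:8 b5:4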